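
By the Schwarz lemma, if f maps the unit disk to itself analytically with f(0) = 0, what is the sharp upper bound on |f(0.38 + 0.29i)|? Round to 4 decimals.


Step 1: Schwarz lemma: if f: D -> D is analytic with f(0) = 0, then |f(z)| <= |z| for all z in D, and this is sharp (f(z) = z).
Step 2: |z0|^2 = 0.38^2 + 0.29^2 = 0.2285
Step 3: |z0| = sqrt(0.2285) = 0.478017
Step 4: Best bound = |z0| = 0.478

0.478


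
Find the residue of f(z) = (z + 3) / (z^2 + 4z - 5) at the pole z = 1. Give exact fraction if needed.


Step 1: Q(z) = z^2 + 4z - 5 = (z - 1)(z + 5)
Step 2: Q'(z) = 2z + 4
Step 3: Q'(1) = 6, P(1) = 4
Step 4: Res = P(1)/Q'(1) = 4/6 = 2/3

2/3


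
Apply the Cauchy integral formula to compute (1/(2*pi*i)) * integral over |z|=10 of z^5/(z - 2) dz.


Step 1: f(z) = z^5, a = 2 is inside |z| = 10
Step 2: By Cauchy integral formula: (1/(2pi*i)) * integral = f(a)
Step 3: f(2) = 2^5 = 32

32


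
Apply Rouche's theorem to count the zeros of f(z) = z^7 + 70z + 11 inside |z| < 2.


Step 1: On |z| = 2 the three terms have sizes |z^7| = 2^7 = 128, |70z| = 70*2 = 140, |11| = 11
Step 2: The dominant term is g(z) = 70z; let h(z) = z^7 + 11 so f = g + h
Step 3: On |z| = 2: |g| = 140 and |h| <= 128 + 11 = 139
Step 4: Since 140 > 139, |h| < |g| on |z| = 2, so by Rouche f has the same number of zeros as g inside |z| < 2
Step 5: g(z) = 70z has 1 zero (at the origin, multiplicity 1) inside |z| < 2. Answer = 1

1


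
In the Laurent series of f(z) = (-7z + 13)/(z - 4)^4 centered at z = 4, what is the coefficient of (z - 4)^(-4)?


Step 1: Write the numerator in powers of (z - 4): -7z + 13 = -7(z - 4) + (-7*4 + 13) = -7(z - 4) - 15
Step 2: Divide by (z - 4)^4: f(z) = -15(z - 4)^(-4) - 7(z - 4)^(-3)
Step 3: This finite sum is the Laurent series of f about z = 4.
Step 4: Coefficient of (z - 4)^(-4) = -7*4 + 13 = -15

-15


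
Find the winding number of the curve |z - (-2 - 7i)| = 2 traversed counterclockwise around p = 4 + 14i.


Step 1: Center c = (-2, -7), radius = 2
Step 2: |p - c|^2 = 6^2 + 21^2 = 477
Step 3: r^2 = 4
Step 4: |p-c| > r so winding number = 0

0


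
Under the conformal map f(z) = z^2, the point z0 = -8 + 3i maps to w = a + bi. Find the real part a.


Step 1: z0 = -8 + 3i
Step 2: z0^2 = (-8)^2 - 3^2 - 48i
Step 3: real part = 64 - 9 = 55

55


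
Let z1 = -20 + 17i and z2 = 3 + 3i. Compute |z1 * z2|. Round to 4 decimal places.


Step 1: |z1| = sqrt((-20)^2 + 17^2) = sqrt(689)
Step 2: |z2| = sqrt(3^2 + 3^2) = sqrt(18)
Step 3: |z1*z2| = |z1|*|z2| = sqrt(689) * sqrt(18) = sqrt(689 * 18) = sqrt(12402)
Step 4: = 111.3643

111.3643


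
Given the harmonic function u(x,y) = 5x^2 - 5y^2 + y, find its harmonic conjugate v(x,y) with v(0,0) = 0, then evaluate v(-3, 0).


Step 1: v_x = -u_y = 10y - 1
Step 2: v_y = u_x = 10x + 0
Step 3: v = 10xy - x + C
Step 4: v(0,0) = 0 => C = 0
Step 5: v(-3, 0) = 3

3


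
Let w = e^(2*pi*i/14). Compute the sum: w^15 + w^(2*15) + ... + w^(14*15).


Step 1: The sum sum_{j=1}^{n} w^(k*j) equals n if n | k, else 0.
Step 2: Here n = 14, k = 15
Step 3: Does n divide k? 14 | 15 -> False
Step 4: Sum = 0

0


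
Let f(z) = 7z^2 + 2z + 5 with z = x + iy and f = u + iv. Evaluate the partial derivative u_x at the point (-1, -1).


Step 1: f(z) = 7(x+iy)^2 + 2(x+iy) + 5
Step 2: u = 7(x^2 - y^2) + 2x + 5
Step 3: u_x = 14x + 2
Step 4: At (-1, -1): u_x = -14 + 2 = -12

-12


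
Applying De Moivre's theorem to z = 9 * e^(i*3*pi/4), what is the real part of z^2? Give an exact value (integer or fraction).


Step 1: By De Moivre's theorem, z^2 = 9^2 * e^(i*2*3*pi/4) = 81 * (cos(3*pi/2) + i*sin(3*pi/2))
Step 2: |z|^2 = 9^2 = 81
Step 3: The angle 3*pi/2 already lies in [0, 2*pi)
Step 4: cos(3*pi/2) = 0
Step 5: Re(z^2) = 81 * 0 = 0

0


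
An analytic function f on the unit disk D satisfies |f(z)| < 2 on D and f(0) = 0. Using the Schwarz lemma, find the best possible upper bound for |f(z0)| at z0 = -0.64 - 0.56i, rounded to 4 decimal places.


Step 1: g = f/2 maps D -> D with g(0) = 0, so by the Schwarz lemma |g(z)| <= |z|, i.e. |f(z)| <= 2|z|; this is sharp (f(z) = 2z).
Step 2: |z0|^2 = (-0.64)^2 + (-0.56)^2 = 0.7232
Step 3: |z0| = sqrt(0.7232) = 0.850412
Step 4: Best bound = 2 * |z0| = 2 * 0.850412 = 1.7008

1.7008


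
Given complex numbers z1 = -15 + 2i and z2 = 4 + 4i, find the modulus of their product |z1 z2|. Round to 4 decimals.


Step 1: |z1| = sqrt((-15)^2 + 2^2) = sqrt(229)
Step 2: |z2| = sqrt(4^2 + 4^2) = sqrt(32)
Step 3: |z1*z2| = |z1|*|z2| = sqrt(229) * sqrt(32) = sqrt(229 * 32) = sqrt(7328)
Step 4: = 85.6037

85.6037


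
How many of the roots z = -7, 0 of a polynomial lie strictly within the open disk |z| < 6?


Step 1: Check each root:
  z = -7: |-7| = 7 >= 6
  z = 0: |0| = 0 < 6
Step 2: Count = 1

1


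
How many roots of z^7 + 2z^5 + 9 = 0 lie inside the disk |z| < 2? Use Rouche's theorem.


Step 1: On |z| = 2 the three terms have sizes |z^7| = 2^7 = 128, |2z^5| = 2*2^5 = 64, |9| = 9
Step 2: The dominant term is g(z) = z^7; let h(z) = 2z^5 + 9 so f = g + h
Step 3: On |z| = 2: |g| = 128 and |h| <= 64 + 9 = 73
Step 4: Since 128 > 73, |h| < |g| on |z| = 2, so by Rouche f has the same number of zeros as g inside |z| < 2
Step 5: g(z) = z^7 has 7 zeros (all at the origin) inside |z| < 2. Answer = 7

7


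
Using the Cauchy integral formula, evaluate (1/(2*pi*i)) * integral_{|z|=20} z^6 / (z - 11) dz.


Step 1: f(z) = z^6, a = 11 is inside |z| = 20
Step 2: By Cauchy integral formula: (1/(2pi*i)) * integral = f(a)
Step 3: f(11) = 11^6 = 1771561

1771561


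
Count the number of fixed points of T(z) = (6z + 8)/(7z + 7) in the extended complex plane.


Step 1: Fixed points satisfy T(z) = z
Step 2: 7z^2 + z - 8 = 0
Step 3: Discriminant = 1^2 - 4*7*(-8) = 225
Step 4: Number of fixed points = 2

2


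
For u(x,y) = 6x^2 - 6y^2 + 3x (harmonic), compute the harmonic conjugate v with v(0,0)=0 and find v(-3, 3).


Step 1: v_x = -u_y = 12y + 0
Step 2: v_y = u_x = 12x + 3
Step 3: v = 12xy + 3y + C
Step 4: v(0,0) = 0 => C = 0
Step 5: v(-3, 3) = -99

-99


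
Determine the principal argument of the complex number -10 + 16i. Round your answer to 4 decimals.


Step 1: z = -10 + 16i
Step 2: arg(z) = atan2(16, -10)
Step 3: arg(z) = 2.1294

2.1294


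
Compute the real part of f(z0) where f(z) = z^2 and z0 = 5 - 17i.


Step 1: z0 = 5 - 17i
Step 2: z0^2 = 5^2 - (-17)^2 - 170i
Step 3: real part = 25 - 289 = -264

-264


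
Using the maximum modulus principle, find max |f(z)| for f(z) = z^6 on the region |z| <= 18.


Step 1: On |z| = 18, |f(z)| = |z|^6 = 18^6
Step 2: By maximum modulus principle, maximum is on boundary.
Step 3: Maximum = 34012224 = 34012224

34012224


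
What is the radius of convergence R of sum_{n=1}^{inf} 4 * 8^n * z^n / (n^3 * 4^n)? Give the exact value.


Step 1: General term a_n = 4 * 8^n / (n^3 * 4^n)
Step 2: By the root test, |a_n|^(1/n) = 4^(1/n) * 8 / (n^(3/n) * 4) -> 8/4 as n -> infinity (since 4^(1/n) -> 1 and n^(3/n) -> 1)
Step 3: R = 1/lim|a_n|^(1/n) = 4/8 = 1/2

1/2


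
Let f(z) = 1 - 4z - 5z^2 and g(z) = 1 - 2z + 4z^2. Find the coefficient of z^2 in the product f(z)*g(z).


Step 1: z^2 term in f*g comes from: (1)*(4z^2) + (-4z)*(-2z) + (-5z^2)*(1)
Step 2: = 4 + 8 - 5
Step 3: = 7

7


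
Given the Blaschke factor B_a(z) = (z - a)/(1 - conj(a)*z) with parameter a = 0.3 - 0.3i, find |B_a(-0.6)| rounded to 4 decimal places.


Step 1: Numerator z0 - a = -0.6 - (0.3 - 0.3i) = -0.9 + 0.3i
Step 2: Denominator 1 - conj(a)*z0 = 1 - (0.3 + 0.3i)*(-0.6) = 1.18 + 0.18i
Step 3: |z0 - a|^2 = (-0.9)^2 + 0.3^2 = 0.9; |1 - conj(a)*z0|^2 = 1.18^2 + 0.18^2 = 1.4248
Step 4: |B_a(-0.6)| = sqrt(0.9 / 1.4248) = sqrt(0.631668)
Step 5: = 0.7948

0.7948


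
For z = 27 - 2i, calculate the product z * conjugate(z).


Step 1: conj(z) = 27 + 2i
Step 2: z * conj(z) = 27^2 + (-2)^2
Step 3: = 729 + 4 = 733

733


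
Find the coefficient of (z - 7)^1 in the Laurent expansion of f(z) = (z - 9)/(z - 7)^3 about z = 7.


Step 1: Write the numerator in powers of (z - 7): z - 9 = (z - 7) + (1*7 - 9) = (z - 7) - 2
Step 2: Divide by (z - 7)^3: f(z) = -2(z - 7)^(-3) + (z - 7)^(-2)
Step 3: This finite sum is the Laurent series of f about z = 7.
Step 4: Only the powers -3 and -2 appear, so the coefficient of (z - 7)^1 = 0

0


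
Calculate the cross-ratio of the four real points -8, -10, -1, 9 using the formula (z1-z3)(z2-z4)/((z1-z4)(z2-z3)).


Step 1: (z1-z3)(z2-z4) = (-7) * (-19) = 133
Step 2: (z1-z4)(z2-z3) = (-17) * (-9) = 153
Step 3: Cross-ratio = 133/153 = 133/153

133/153


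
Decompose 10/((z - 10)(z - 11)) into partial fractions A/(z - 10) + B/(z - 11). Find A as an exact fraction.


Step 1: Multiply both sides by (z - 10) and set z = 10
Step 2: A = 10 / (10 - 11)
Step 3: A = 10 / (-1)
Step 4: A = -10

-10


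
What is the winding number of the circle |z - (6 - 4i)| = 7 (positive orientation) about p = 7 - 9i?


Step 1: Center c = (6, -4), radius = 7
Step 2: |p - c|^2 = 1^2 + (-5)^2 = 26
Step 3: r^2 = 49
Step 4: |p-c| < r so winding number = 1

1


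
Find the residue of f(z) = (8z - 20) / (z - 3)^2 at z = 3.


Step 1: Pole of order 2 at z = 3
Step 2: Res = lim d/dz [(z - 3)^2 * f(z)] as z -> 3
Step 3: (z - 3)^2 * f(z) = 8z - 20
Step 4: d/dz[8z - 20] = 8

8


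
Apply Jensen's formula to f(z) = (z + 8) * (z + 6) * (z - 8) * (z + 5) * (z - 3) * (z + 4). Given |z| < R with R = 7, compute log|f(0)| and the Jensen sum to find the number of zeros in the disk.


Jensen's formula: (1/2pi)*integral log|f(Re^it)|dt = log|f(0)| + sum_{|a_k|<R} log(R/|a_k|)
Step 1: f(0) = 8 * 6 * (-8) * 5 * (-3) * 4 = 23040
Step 2: log|f(0)| = log|-8| + log|-6| + log|8| + log|-5| + log|3| + log|-4| = 10.045
Step 3: Zeros inside |z| < 7: -6, -5, 3, -4
Step 4: Jensen sum = log(7/6) + log(7/5) + log(7/3) + log(7/4) = 1.8975
Step 5: n(R) = number of terms in the Jensen sum = count of zeros inside |z| < 7 = 4

4


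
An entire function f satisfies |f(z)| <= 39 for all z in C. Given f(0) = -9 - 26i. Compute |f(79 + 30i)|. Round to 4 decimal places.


Step 1: By Liouville's theorem, a bounded entire function is constant.
Step 2: f(z) = f(0) = -9 - 26i for all z.
Step 3: |f(w)| = |-9 - 26i| = sqrt(81 + 676)
Step 4: = 27.5136

27.5136


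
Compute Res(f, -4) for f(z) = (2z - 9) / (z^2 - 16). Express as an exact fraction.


Step 1: Q(z) = z^2 - 16 = (z + 4)(z - 4)
Step 2: Q'(z) = 2z
Step 3: Q'(-4) = -8, P(-4) = -17
Step 4: Res = P(-4)/Q'(-4) = -17/(-8) = 17/8

17/8


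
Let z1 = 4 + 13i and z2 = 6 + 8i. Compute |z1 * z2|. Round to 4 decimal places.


Step 1: |z1| = sqrt(4^2 + 13^2) = sqrt(185)
Step 2: |z2| = sqrt(6^2 + 8^2) = sqrt(100)
Step 3: |z1*z2| = |z1|*|z2| = sqrt(185) * sqrt(100) = sqrt(185 * 100) = sqrt(18500)
Step 4: = 136.0147

136.0147


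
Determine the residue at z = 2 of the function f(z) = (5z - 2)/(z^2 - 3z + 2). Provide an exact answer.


Step 1: Q(z) = z^2 - 3z + 2 = (z - 2)(z - 1)
Step 2: Q'(z) = 2z - 3
Step 3: Q'(2) = 1, P(2) = 8
Step 4: Res = P(2)/Q'(2) = 8/1 = 8

8


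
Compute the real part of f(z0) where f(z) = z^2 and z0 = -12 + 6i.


Step 1: z0 = -12 + 6i
Step 2: z0^2 = (-12)^2 - 6^2 - 144i
Step 3: real part = 144 - 36 = 108

108


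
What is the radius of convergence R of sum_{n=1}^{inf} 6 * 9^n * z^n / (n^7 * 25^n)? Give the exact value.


Step 1: General term a_n = 6 * 9^n / (n^7 * 25^n)
Step 2: By the root test, |a_n|^(1/n) = 6^(1/n) * 9 / (n^(7/n) * 25) -> 9/25 as n -> infinity (since 6^(1/n) -> 1 and n^(7/n) -> 1)
Step 3: R = 1/lim|a_n|^(1/n) = 25/9

25/9


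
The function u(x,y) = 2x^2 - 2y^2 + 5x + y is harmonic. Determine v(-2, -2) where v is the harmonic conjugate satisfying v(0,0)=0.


Step 1: v_x = -u_y = 4y - 1
Step 2: v_y = u_x = 4x + 5
Step 3: v = 4xy - x + 5y + C
Step 4: v(0,0) = 0 => C = 0
Step 5: v(-2, -2) = 8

8


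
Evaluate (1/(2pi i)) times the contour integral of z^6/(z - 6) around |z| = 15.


Step 1: f(z) = z^6, a = 6 is inside |z| = 15
Step 2: By Cauchy integral formula: (1/(2pi*i)) * integral = f(a)
Step 3: f(6) = 6^6 = 46656

46656


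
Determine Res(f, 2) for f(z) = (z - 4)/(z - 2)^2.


Step 1: Pole of order 2 at z = 2
Step 2: Res = lim d/dz [(z - 2)^2 * f(z)] as z -> 2
Step 3: (z - 2)^2 * f(z) = z - 4
Step 4: d/dz[z - 4] = 1

1


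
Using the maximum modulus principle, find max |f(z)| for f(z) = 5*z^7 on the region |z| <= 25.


Step 1: On |z| = 25, |f(z)| = 5 * |z|^7 = 5 * 25^7
Step 2: By maximum modulus principle, maximum is on boundary.
Step 3: Maximum = 5 * 6103515625 = 30517578125

30517578125


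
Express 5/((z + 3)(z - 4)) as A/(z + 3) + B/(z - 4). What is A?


Step 1: Multiply both sides by (z + 3) and set z = -3
Step 2: A = 5 / (-3 - 4)
Step 3: A = 5 / (-7)
Step 4: A = -5/7

-5/7


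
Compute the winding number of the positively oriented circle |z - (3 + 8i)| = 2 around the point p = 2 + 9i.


Step 1: Center c = (3, 8), radius = 2
Step 2: |p - c|^2 = (-1)^2 + 1^2 = 2
Step 3: r^2 = 4
Step 4: |p-c| < r so winding number = 1

1


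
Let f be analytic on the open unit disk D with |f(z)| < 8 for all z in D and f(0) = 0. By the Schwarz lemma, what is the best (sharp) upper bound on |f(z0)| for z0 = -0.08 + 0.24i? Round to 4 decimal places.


Step 1: g = f/8 maps D -> D with g(0) = 0, so by the Schwarz lemma |g(z)| <= |z|, i.e. |f(z)| <= 8|z|; this is sharp (f(z) = 8z).
Step 2: |z0|^2 = (-0.08)^2 + 0.24^2 = 0.064
Step 3: |z0| = sqrt(0.064) = 0.252982
Step 4: Best bound = 8 * |z0| = 8 * 0.252982 = 2.0239

2.0239


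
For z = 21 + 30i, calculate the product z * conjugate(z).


Step 1: conj(z) = 21 - 30i
Step 2: z * conj(z) = 21^2 + 30^2
Step 3: = 441 + 900 = 1341

1341


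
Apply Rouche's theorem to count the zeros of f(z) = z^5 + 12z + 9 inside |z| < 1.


Step 1: On |z| = 1 the three terms have sizes |z^5| = 1^5 = 1, |12z| = 12*1 = 12, |9| = 9
Step 2: The dominant term is g(z) = 12z; let h(z) = z^5 + 9 so f = g + h
Step 3: On |z| = 1: |g| = 12 and |h| <= 1 + 9 = 10
Step 4: Since 12 > 10, |h| < |g| on |z| = 1, so by Rouche f has the same number of zeros as g inside |z| < 1
Step 5: g(z) = 12z has 1 zero (at the origin, multiplicity 1) inside |z| < 1. Answer = 1

1


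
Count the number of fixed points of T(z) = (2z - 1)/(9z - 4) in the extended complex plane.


Step 1: Fixed points satisfy T(z) = z
Step 2: 9z^2 - 6z + 1 = 0
Step 3: Discriminant = (-6)^2 - 4*9*1 = 0
Step 4: Number of fixed points = 1

1


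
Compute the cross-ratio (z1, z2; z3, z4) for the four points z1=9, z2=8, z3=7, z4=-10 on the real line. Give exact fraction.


Step 1: (z1-z3)(z2-z4) = 2 * 18 = 36
Step 2: (z1-z4)(z2-z3) = 19 * 1 = 19
Step 3: Cross-ratio = 36/19 = 36/19

36/19


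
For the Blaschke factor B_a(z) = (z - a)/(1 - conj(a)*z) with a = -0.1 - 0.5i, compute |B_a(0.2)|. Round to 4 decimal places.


Step 1: Numerator z0 - a = 0.2 - (-0.1 - 0.5i) = 0.3 + 0.5i
Step 2: Denominator 1 - conj(a)*z0 = 1 - (-0.1 + 0.5i)*0.2 = 1.02 - 0.1i
Step 3: |z0 - a|^2 = 0.3^2 + 0.5^2 = 0.34; |1 - conj(a)*z0|^2 = 1.02^2 + (-0.1)^2 = 1.0504
Step 4: |B_a(0.2)| = sqrt(0.34 / 1.0504) = sqrt(0.323686)
Step 5: = 0.5689

0.5689


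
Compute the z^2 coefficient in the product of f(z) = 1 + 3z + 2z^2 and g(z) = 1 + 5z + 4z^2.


Step 1: z^2 term in f*g comes from: (1)*(4z^2) + (3z)*(5z) + (2z^2)*(1)
Step 2: = 4 + 15 + 2
Step 3: = 21

21


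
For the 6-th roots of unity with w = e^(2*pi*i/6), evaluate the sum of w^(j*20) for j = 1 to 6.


Step 1: The sum sum_{j=1}^{n} w^(k*j) equals n if n | k, else 0.
Step 2: Here n = 6, k = 20
Step 3: Does n divide k? 6 | 20 -> False
Step 4: Sum = 0

0


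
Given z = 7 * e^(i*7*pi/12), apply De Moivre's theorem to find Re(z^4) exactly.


Step 1: By De Moivre's theorem, z^4 = 7^4 * e^(i*4*7*pi/12) = 2401 * (cos(7*pi/3) + i*sin(7*pi/3))
Step 2: |z|^4 = 7^4 = 2401
Step 3: Reduce the angle mod 2*pi: 7*pi/3 - 2*pi = pi/3
Step 4: cos(pi/3) = 1/2
Step 5: Re(z^4) = 2401 * 1/2 = 2401/2

2401/2


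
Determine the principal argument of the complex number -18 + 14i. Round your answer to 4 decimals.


Step 1: z = -18 + 14i
Step 2: arg(z) = atan2(14, -18)
Step 3: arg(z) = 2.4805

2.4805


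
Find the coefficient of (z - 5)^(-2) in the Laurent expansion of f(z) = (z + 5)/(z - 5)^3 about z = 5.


Step 1: Write the numerator in powers of (z - 5): z + 5 = (z - 5) + (1*5 + 5) = (z - 5) + 10
Step 2: Divide by (z - 5)^3: f(z) = 10(z - 5)^(-3) + (z - 5)^(-2)
Step 3: This finite sum is the Laurent series of f about z = 5.
Step 4: Coefficient of (z - 5)^(-2) = coefficient of (z - 5) in the re-centred numerator = 1

1


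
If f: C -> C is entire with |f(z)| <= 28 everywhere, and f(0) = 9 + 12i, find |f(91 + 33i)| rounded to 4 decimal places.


Step 1: By Liouville's theorem, a bounded entire function is constant.
Step 2: f(z) = f(0) = 9 + 12i for all z.
Step 3: |f(w)| = |9 + 12i| = sqrt(81 + 144)
Step 4: = 15.0

15.0


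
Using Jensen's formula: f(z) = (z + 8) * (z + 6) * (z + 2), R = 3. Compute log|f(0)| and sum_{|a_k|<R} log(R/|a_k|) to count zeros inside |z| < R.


Jensen's formula: (1/2pi)*integral log|f(Re^it)|dt = log|f(0)| + sum_{|a_k|<R} log(R/|a_k|)
Step 1: f(0) = 8 * 6 * 2 = 96
Step 2: log|f(0)| = log|-8| + log|-6| + log|-2| = 4.5643
Step 3: Zeros inside |z| < 3: -2
Step 4: Jensen sum = log(3/2) = 0.4055
Step 5: n(R) = number of terms in the Jensen sum = count of zeros inside |z| < 3 = 1

1


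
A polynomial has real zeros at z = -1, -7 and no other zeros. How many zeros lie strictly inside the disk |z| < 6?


Step 1: Check each root:
  z = -1: |-1| = 1 < 6
  z = -7: |-7| = 7 >= 6
Step 2: Count = 1

1


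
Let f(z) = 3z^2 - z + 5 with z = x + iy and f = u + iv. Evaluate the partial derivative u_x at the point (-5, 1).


Step 1: f(z) = 3(x+iy)^2 - (x+iy) + 5
Step 2: u = 3(x^2 - y^2) - x + 5
Step 3: u_x = 6x - 1
Step 4: At (-5, 1): u_x = -30 - 1 = -31

-31


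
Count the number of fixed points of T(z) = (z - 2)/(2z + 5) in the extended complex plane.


Step 1: Fixed points satisfy T(z) = z
Step 2: 2z^2 + 4z + 2 = 0
Step 3: Discriminant = 4^2 - 4*2*2 = 0
Step 4: Number of fixed points = 1

1


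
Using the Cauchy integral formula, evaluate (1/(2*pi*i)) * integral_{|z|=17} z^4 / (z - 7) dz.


Step 1: f(z) = z^4, a = 7 is inside |z| = 17
Step 2: By Cauchy integral formula: (1/(2pi*i)) * integral = f(a)
Step 3: f(7) = 7^4 = 2401

2401


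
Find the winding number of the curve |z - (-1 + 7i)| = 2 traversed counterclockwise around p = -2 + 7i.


Step 1: Center c = (-1, 7), radius = 2
Step 2: |p - c|^2 = (-1)^2 + 0^2 = 1
Step 3: r^2 = 4
Step 4: |p-c| < r so winding number = 1

1


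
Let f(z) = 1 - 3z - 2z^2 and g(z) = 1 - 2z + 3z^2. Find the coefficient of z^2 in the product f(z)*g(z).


Step 1: z^2 term in f*g comes from: (1)*(3z^2) + (-3z)*(-2z) + (-2z^2)*(1)
Step 2: = 3 + 6 - 2
Step 3: = 7

7


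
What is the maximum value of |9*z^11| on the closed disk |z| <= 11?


Step 1: On |z| = 11, |f(z)| = 9 * |z|^11 = 9 * 11^11
Step 2: By maximum modulus principle, maximum is on boundary.
Step 3: Maximum = 9 * 285311670611 = 2567805035499

2567805035499


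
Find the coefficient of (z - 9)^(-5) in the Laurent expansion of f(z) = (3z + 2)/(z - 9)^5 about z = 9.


Step 1: Write the numerator in powers of (z - 9): 3z + 2 = 3(z - 9) + (3*9 + 2) = 3(z - 9) + 29
Step 2: Divide by (z - 9)^5: f(z) = 29(z - 9)^(-5) + 3(z - 9)^(-4)
Step 3: This finite sum is the Laurent series of f about z = 9.
Step 4: Coefficient of (z - 9)^(-5) = 3*9 + 2 = 29

29


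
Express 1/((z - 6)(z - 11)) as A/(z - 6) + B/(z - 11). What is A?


Step 1: Multiply both sides by (z - 6) and set z = 6
Step 2: A = 1 / (6 - 11)
Step 3: A = 1 / (-5)
Step 4: A = -1/5

-1/5


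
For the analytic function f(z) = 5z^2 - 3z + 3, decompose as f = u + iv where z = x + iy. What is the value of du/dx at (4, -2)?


Step 1: f(z) = 5(x+iy)^2 - 3(x+iy) + 3
Step 2: u = 5(x^2 - y^2) - 3x + 3
Step 3: u_x = 10x - 3
Step 4: At (4, -2): u_x = 40 - 3 = 37

37


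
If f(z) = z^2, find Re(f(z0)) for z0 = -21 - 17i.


Step 1: z0 = -21 - 17i
Step 2: z0^2 = (-21)^2 - (-17)^2 + 714i
Step 3: real part = 441 - 289 = 152

152


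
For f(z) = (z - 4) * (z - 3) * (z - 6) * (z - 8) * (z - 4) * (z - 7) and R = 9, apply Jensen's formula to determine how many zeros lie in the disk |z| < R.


Jensen's formula: (1/2pi)*integral log|f(Re^it)|dt = log|f(0)| + sum_{|a_k|<R} log(R/|a_k|)
Step 1: f(0) = (-4) * (-3) * (-6) * (-8) * (-4) * (-7) = 16128
Step 2: log|f(0)| = log|4| + log|3| + log|6| + log|8| + log|4| + log|7| = 9.6883
Step 3: Zeros inside |z| < 9: 4, 3, 6, 8, 4, 7
Step 4: Jensen sum = log(9/4) + log(9/3) + log(9/6) + log(9/8) + log(9/4) + log(9/7) = 3.495
Step 5: n(R) = number of terms in the Jensen sum = count of zeros inside |z| < 9 = 6

6


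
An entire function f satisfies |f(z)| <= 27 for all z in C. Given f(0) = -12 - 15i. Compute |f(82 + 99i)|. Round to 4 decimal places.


Step 1: By Liouville's theorem, a bounded entire function is constant.
Step 2: f(z) = f(0) = -12 - 15i for all z.
Step 3: |f(w)| = |-12 - 15i| = sqrt(144 + 225)
Step 4: = 19.2094

19.2094


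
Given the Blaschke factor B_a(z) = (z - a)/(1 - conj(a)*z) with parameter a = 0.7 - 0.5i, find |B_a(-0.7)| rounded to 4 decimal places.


Step 1: Numerator z0 - a = -0.7 - (0.7 - 0.5i) = -1.4 + 0.5i
Step 2: Denominator 1 - conj(a)*z0 = 1 - (0.7 + 0.5i)*(-0.7) = 1.49 + 0.35i
Step 3: |z0 - a|^2 = (-1.4)^2 + 0.5^2 = 2.21; |1 - conj(a)*z0|^2 = 1.49^2 + 0.35^2 = 2.3426
Step 4: |B_a(-0.7)| = sqrt(2.21 / 2.3426) = sqrt(0.943396)
Step 5: = 0.9713

0.9713


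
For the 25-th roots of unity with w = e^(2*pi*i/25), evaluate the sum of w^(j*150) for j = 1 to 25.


Step 1: The sum sum_{j=1}^{n} w^(k*j) equals n if n | k, else 0.
Step 2: Here n = 25, k = 150
Step 3: Does n divide k? 25 | 150 -> True
Step 4: Sum = 25

25


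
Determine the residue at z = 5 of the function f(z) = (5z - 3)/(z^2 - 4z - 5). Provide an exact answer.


Step 1: Q(z) = z^2 - 4z - 5 = (z - 5)(z + 1)
Step 2: Q'(z) = 2z - 4
Step 3: Q'(5) = 6, P(5) = 22
Step 4: Res = P(5)/Q'(5) = 22/6 = 11/3

11/3


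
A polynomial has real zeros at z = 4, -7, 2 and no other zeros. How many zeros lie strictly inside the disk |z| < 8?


Step 1: Check each root:
  z = 4: |4| = 4 < 8
  z = -7: |-7| = 7 < 8
  z = 2: |2| = 2 < 8
Step 2: Count = 3

3


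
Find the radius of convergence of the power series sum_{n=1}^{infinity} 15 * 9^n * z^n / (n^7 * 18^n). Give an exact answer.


Step 1: General term a_n = 15 * 9^n / (n^7 * 18^n)
Step 2: By the root test, |a_n|^(1/n) = 15^(1/n) * 9 / (n^(7/n) * 18) -> 9/18 as n -> infinity (since 15^(1/n) -> 1 and n^(7/n) -> 1)
Step 3: R = 1/lim|a_n|^(1/n) = 18/9 = 2

2


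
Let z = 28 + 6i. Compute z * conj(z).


Step 1: conj(z) = 28 - 6i
Step 2: z * conj(z) = 28^2 + 6^2
Step 3: = 784 + 36 = 820

820


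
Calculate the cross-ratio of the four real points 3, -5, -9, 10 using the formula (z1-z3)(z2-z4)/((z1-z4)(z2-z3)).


Step 1: (z1-z3)(z2-z4) = 12 * (-15) = -180
Step 2: (z1-z4)(z2-z3) = (-7) * 4 = -28
Step 3: Cross-ratio = 180/28 = 45/7

45/7


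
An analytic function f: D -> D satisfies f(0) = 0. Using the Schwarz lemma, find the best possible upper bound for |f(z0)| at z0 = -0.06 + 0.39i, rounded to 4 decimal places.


Step 1: Schwarz lemma: if f: D -> D is analytic with f(0) = 0, then |f(z)| <= |z| for all z in D, and this is sharp (f(z) = z).
Step 2: |z0|^2 = (-0.06)^2 + 0.39^2 = 0.1557
Step 3: |z0| = sqrt(0.1557) = 0.394588
Step 4: Best bound = |z0| = 0.3946

0.3946


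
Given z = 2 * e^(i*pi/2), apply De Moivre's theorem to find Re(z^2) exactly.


Step 1: By De Moivre's theorem, z^2 = 2^2 * e^(i*2*pi/2) = 4 * (cos(pi) + i*sin(pi))
Step 2: |z|^2 = 2^2 = 4
Step 3: The angle pi already lies in [0, 2*pi)
Step 4: cos(pi) = -1
Step 5: Re(z^2) = 4 * (-1) = -4

-4


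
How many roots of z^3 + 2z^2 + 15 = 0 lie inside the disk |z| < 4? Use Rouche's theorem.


Step 1: On |z| = 4 the three terms have sizes |z^3| = 4^3 = 64, |2z^2| = 2*4^2 = 32, |15| = 15
Step 2: The dominant term is g(z) = z^3; let h(z) = 2z^2 + 15 so f = g + h
Step 3: On |z| = 4: |g| = 64 and |h| <= 32 + 15 = 47
Step 4: Since 64 > 47, |h| < |g| on |z| = 4, so by Rouche f has the same number of zeros as g inside |z| < 4
Step 5: g(z) = z^3 has 3 zeros (all at the origin) inside |z| < 4. Answer = 3

3


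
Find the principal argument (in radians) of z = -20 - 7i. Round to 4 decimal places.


Step 1: z = -20 - 7i
Step 2: arg(z) = atan2(-7, -20)
Step 3: arg(z) = -2.8049

-2.8049


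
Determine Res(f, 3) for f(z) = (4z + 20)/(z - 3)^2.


Step 1: Pole of order 2 at z = 3
Step 2: Res = lim d/dz [(z - 3)^2 * f(z)] as z -> 3
Step 3: (z - 3)^2 * f(z) = 4z + 20
Step 4: d/dz[4z + 20] = 4

4


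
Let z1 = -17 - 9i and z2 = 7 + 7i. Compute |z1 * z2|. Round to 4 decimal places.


Step 1: |z1| = sqrt((-17)^2 + (-9)^2) = sqrt(370)
Step 2: |z2| = sqrt(7^2 + 7^2) = sqrt(98)
Step 3: |z1*z2| = |z1|*|z2| = sqrt(370) * sqrt(98) = sqrt(370 * 98) = sqrt(36260)
Step 4: = 190.4206

190.4206


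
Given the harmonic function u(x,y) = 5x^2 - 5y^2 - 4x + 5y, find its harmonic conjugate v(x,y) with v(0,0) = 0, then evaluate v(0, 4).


Step 1: v_x = -u_y = 10y - 5
Step 2: v_y = u_x = 10x - 4
Step 3: v = 10xy - 5x - 4y + C
Step 4: v(0,0) = 0 => C = 0
Step 5: v(0, 4) = -16

-16


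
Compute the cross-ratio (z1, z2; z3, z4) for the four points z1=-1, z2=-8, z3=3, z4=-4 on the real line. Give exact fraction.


Step 1: (z1-z3)(z2-z4) = (-4) * (-4) = 16
Step 2: (z1-z4)(z2-z3) = 3 * (-11) = -33
Step 3: Cross-ratio = -16/33 = -16/33

-16/33


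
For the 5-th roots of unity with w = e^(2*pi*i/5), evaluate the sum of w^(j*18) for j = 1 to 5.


Step 1: The sum sum_{j=1}^{n} w^(k*j) equals n if n | k, else 0.
Step 2: Here n = 5, k = 18
Step 3: Does n divide k? 5 | 18 -> False
Step 4: Sum = 0

0


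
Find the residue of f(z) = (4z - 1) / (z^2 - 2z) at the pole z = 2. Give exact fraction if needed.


Step 1: Q(z) = z^2 - 2z = (z - 2)(z)
Step 2: Q'(z) = 2z - 2
Step 3: Q'(2) = 2, P(2) = 7
Step 4: Res = P(2)/Q'(2) = 7/2 = 7/2

7/2


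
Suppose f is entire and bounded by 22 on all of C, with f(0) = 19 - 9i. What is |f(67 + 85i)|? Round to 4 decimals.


Step 1: By Liouville's theorem, a bounded entire function is constant.
Step 2: f(z) = f(0) = 19 - 9i for all z.
Step 3: |f(w)| = |19 - 9i| = sqrt(361 + 81)
Step 4: = 21.0238

21.0238


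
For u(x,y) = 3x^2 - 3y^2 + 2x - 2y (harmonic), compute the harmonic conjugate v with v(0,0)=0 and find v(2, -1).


Step 1: v_x = -u_y = 6y + 2
Step 2: v_y = u_x = 6x + 2
Step 3: v = 6xy + 2x + 2y + C
Step 4: v(0,0) = 0 => C = 0
Step 5: v(2, -1) = -10

-10


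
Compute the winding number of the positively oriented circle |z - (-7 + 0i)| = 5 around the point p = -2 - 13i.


Step 1: Center c = (-7, 0), radius = 5
Step 2: |p - c|^2 = 5^2 + (-13)^2 = 194
Step 3: r^2 = 25
Step 4: |p-c| > r so winding number = 0

0


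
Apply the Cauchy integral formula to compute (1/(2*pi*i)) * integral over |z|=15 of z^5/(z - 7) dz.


Step 1: f(z) = z^5, a = 7 is inside |z| = 15
Step 2: By Cauchy integral formula: (1/(2pi*i)) * integral = f(a)
Step 3: f(7) = 7^5 = 16807

16807


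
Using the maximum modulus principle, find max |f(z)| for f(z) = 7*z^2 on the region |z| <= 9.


Step 1: On |z| = 9, |f(z)| = 7 * |z|^2 = 7 * 9^2
Step 2: By maximum modulus principle, maximum is on boundary.
Step 3: Maximum = 7 * 81 = 567

567


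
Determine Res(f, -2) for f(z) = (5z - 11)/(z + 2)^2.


Step 1: Pole of order 2 at z = -2
Step 2: Res = lim d/dz [(z + 2)^2 * f(z)] as z -> -2
Step 3: (z + 2)^2 * f(z) = 5z - 11
Step 4: d/dz[5z - 11] = 5

5


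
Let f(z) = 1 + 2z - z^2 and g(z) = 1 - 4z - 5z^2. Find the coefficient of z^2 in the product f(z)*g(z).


Step 1: z^2 term in f*g comes from: (1)*(-5z^2) + (2z)*(-4z) + (-z^2)*(1)
Step 2: = -5 - 8 - 1
Step 3: = -14

-14


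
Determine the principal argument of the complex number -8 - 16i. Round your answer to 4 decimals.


Step 1: z = -8 - 16i
Step 2: arg(z) = atan2(-16, -8)
Step 3: arg(z) = -2.0344

-2.0344


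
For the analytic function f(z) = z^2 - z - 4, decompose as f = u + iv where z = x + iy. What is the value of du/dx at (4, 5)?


Step 1: f(z) = (x+iy)^2 - (x+iy) - 4
Step 2: u = (x^2 - y^2) - x - 4
Step 3: u_x = 2x - 1
Step 4: At (4, 5): u_x = 8 - 1 = 7

7


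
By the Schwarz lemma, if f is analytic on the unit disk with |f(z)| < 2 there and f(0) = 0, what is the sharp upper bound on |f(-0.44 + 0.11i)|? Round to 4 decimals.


Step 1: g = f/2 maps D -> D with g(0) = 0, so by the Schwarz lemma |g(z)| <= |z|, i.e. |f(z)| <= 2|z|; this is sharp (f(z) = 2z).
Step 2: |z0|^2 = (-0.44)^2 + 0.11^2 = 0.2057
Step 3: |z0| = sqrt(0.2057) = 0.453542
Step 4: Best bound = 2 * |z0| = 2 * 0.453542 = 0.9071

0.9071


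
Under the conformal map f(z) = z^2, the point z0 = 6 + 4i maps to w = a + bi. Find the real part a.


Step 1: z0 = 6 + 4i
Step 2: z0^2 = 6^2 - 4^2 + 48i
Step 3: real part = 36 - 16 = 20

20


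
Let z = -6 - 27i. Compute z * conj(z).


Step 1: conj(z) = -6 + 27i
Step 2: z * conj(z) = (-6)^2 + (-27)^2
Step 3: = 36 + 729 = 765

765


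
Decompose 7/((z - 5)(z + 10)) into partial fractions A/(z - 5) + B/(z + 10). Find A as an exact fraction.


Step 1: Multiply both sides by (z - 5) and set z = 5
Step 2: A = 7 / (5 + 10)
Step 3: A = 7 / 15
Step 4: A = 7/15

7/15


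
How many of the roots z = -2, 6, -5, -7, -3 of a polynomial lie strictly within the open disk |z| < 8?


Step 1: Check each root:
  z = -2: |-2| = 2 < 8
  z = 6: |6| = 6 < 8
  z = -5: |-5| = 5 < 8
  z = -7: |-7| = 7 < 8
  z = -3: |-3| = 3 < 8
Step 2: Count = 5

5


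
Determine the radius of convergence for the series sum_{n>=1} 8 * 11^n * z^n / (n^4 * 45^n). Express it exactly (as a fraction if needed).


Step 1: General term a_n = 8 * 11^n / (n^4 * 45^n)
Step 2: By the root test, |a_n|^(1/n) = 8^(1/n) * 11 / (n^(4/n) * 45) -> 11/45 as n -> infinity (since 8^(1/n) -> 1 and n^(4/n) -> 1)
Step 3: R = 1/lim|a_n|^(1/n) = 45/11

45/11


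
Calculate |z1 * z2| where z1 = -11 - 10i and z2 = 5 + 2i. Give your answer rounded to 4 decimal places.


Step 1: |z1| = sqrt((-11)^2 + (-10)^2) = sqrt(221)
Step 2: |z2| = sqrt(5^2 + 2^2) = sqrt(29)
Step 3: |z1*z2| = |z1|*|z2| = sqrt(221) * sqrt(29) = sqrt(221 * 29) = sqrt(6409)
Step 4: = 80.0562

80.0562


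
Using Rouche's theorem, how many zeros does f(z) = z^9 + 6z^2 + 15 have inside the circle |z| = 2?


Step 1: On |z| = 2 the three terms have sizes |z^9| = 2^9 = 512, |6z^2| = 6*2^2 = 24, |15| = 15
Step 2: The dominant term is g(z) = z^9; let h(z) = 6z^2 + 15 so f = g + h
Step 3: On |z| = 2: |g| = 512 and |h| <= 24 + 15 = 39
Step 4: Since 512 > 39, |h| < |g| on |z| = 2, so by Rouche f has the same number of zeros as g inside |z| < 2
Step 5: g(z) = z^9 has 9 zeros (all at the origin) inside |z| < 2. Answer = 9

9


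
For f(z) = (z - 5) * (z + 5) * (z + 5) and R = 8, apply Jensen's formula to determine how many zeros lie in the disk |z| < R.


Jensen's formula: (1/2pi)*integral log|f(Re^it)|dt = log|f(0)| + sum_{|a_k|<R} log(R/|a_k|)
Step 1: f(0) = (-5) * 5 * 5 = -125
Step 2: log|f(0)| = log|5| + log|-5| + log|-5| = 4.8283
Step 3: Zeros inside |z| < 8: 5, -5, -5
Step 4: Jensen sum = log(8/5) + log(8/5) + log(8/5) = 1.41
Step 5: n(R) = number of terms in the Jensen sum = count of zeros inside |z| < 8 = 3

3


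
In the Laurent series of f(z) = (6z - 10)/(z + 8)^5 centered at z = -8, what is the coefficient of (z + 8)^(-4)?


Step 1: Write the numerator in powers of (z + 8): 6z - 10 = 6(z + 8) + (6*(-8) - 10) = 6(z + 8) - 58
Step 2: Divide by (z + 8)^5: f(z) = -58(z + 8)^(-5) + 6(z + 8)^(-4)
Step 3: This finite sum is the Laurent series of f about z = -8.
Step 4: Coefficient of (z + 8)^(-4) = coefficient of (z + 8) in the re-centred numerator = 6

6


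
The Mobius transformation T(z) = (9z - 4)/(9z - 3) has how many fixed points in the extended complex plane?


Step 1: Fixed points satisfy T(z) = z
Step 2: 9z^2 - 12z + 4 = 0
Step 3: Discriminant = (-12)^2 - 4*9*4 = 0
Step 4: Number of fixed points = 1

1


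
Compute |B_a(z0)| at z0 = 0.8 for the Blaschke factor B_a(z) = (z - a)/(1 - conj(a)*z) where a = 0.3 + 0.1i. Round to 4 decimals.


Step 1: Numerator z0 - a = 0.8 - (0.3 + 0.1i) = 0.5 - 0.1i
Step 2: Denominator 1 - conj(a)*z0 = 1 - (0.3 - 0.1i)*0.8 = 0.76 + 0.08i
Step 3: |z0 - a|^2 = 0.5^2 + (-0.1)^2 = 0.26; |1 - conj(a)*z0|^2 = 0.76^2 + 0.08^2 = 0.584
Step 4: |B_a(0.8)| = sqrt(0.26 / 0.584) = sqrt(0.445205)
Step 5: = 0.6672

0.6672


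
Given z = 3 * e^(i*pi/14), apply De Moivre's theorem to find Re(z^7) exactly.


Step 1: By De Moivre's theorem, z^7 = 3^7 * e^(i*7*pi/14) = 2187 * (cos(pi/2) + i*sin(pi/2))
Step 2: |z|^7 = 3^7 = 2187
Step 3: The angle pi/2 already lies in [0, 2*pi)
Step 4: cos(pi/2) = 0
Step 5: Re(z^7) = 2187 * 0 = 0

0


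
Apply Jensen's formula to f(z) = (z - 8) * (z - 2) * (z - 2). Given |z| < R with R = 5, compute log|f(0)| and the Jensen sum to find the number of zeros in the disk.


Jensen's formula: (1/2pi)*integral log|f(Re^it)|dt = log|f(0)| + sum_{|a_k|<R} log(R/|a_k|)
Step 1: f(0) = (-8) * (-2) * (-2) = -32
Step 2: log|f(0)| = log|8| + log|2| + log|2| = 3.4657
Step 3: Zeros inside |z| < 5: 2, 2
Step 4: Jensen sum = log(5/2) + log(5/2) = 1.8326
Step 5: n(R) = number of terms in the Jensen sum = count of zeros inside |z| < 5 = 2

2


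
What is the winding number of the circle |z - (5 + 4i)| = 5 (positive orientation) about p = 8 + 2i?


Step 1: Center c = (5, 4), radius = 5
Step 2: |p - c|^2 = 3^2 + (-2)^2 = 13
Step 3: r^2 = 25
Step 4: |p-c| < r so winding number = 1

1


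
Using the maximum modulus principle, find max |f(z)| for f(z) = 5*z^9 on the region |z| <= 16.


Step 1: On |z| = 16, |f(z)| = 5 * |z|^9 = 5 * 16^9
Step 2: By maximum modulus principle, maximum is on boundary.
Step 3: Maximum = 5 * 68719476736 = 343597383680

343597383680


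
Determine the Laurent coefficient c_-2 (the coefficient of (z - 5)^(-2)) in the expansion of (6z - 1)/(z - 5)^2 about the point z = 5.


Step 1: Write the numerator in powers of (z - 5): 6z - 1 = 6(z - 5) + (6*5 - 1) = 6(z - 5) + 29
Step 2: Divide by (z - 5)^2: f(z) = 29(z - 5)^(-2) + 6(z - 5)^(-1)
Step 3: This finite sum is the Laurent series of f about z = 5.
Step 4: Coefficient of (z - 5)^(-2) = 6*5 - 1 = 29

29


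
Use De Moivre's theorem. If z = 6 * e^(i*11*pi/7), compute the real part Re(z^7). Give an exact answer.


Step 1: By De Moivre's theorem, z^7 = 6^7 * e^(i*7*11*pi/7) = 279936 * (cos(11*pi) + i*sin(11*pi))
Step 2: |z|^7 = 6^7 = 279936
Step 3: Reduce the angle mod 2*pi: 11*pi - 10*pi = pi
Step 4: cos(pi) = -1
Step 5: Re(z^7) = 279936 * (-1) = -279936

-279936


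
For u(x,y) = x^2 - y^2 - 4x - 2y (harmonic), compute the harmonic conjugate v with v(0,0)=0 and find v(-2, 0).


Step 1: v_x = -u_y = 2y + 2
Step 2: v_y = u_x = 2x - 4
Step 3: v = 2xy + 2x - 4y + C
Step 4: v(0,0) = 0 => C = 0
Step 5: v(-2, 0) = -4

-4


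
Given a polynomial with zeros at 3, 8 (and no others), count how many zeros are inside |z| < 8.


Step 1: Check each root:
  z = 3: |3| = 3 < 8
  z = 8: |8| = 8 >= 8
Step 2: Count = 1

1


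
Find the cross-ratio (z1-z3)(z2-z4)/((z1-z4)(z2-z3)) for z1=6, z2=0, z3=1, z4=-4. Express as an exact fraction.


Step 1: (z1-z3)(z2-z4) = 5 * 4 = 20
Step 2: (z1-z4)(z2-z3) = 10 * (-1) = -10
Step 3: Cross-ratio = -20/10 = -2

-2


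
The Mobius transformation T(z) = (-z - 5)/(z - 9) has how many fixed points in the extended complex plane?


Step 1: Fixed points satisfy T(z) = z
Step 2: z^2 - 8z + 5 = 0
Step 3: Discriminant = (-8)^2 - 4*1*5 = 44
Step 4: Number of fixed points = 2

2


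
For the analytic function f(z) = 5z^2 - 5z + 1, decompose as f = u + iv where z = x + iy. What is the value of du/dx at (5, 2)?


Step 1: f(z) = 5(x+iy)^2 - 5(x+iy) + 1
Step 2: u = 5(x^2 - y^2) - 5x + 1
Step 3: u_x = 10x - 5
Step 4: At (5, 2): u_x = 50 - 5 = 45

45


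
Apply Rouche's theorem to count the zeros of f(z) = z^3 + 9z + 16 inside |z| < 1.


Step 1: On |z| = 1 the three terms have sizes |z^3| = 1^3 = 1, |9z| = 9*1 = 9, |16| = 16
Step 2: The dominant term is g(z) = 16; let h(z) = z^3 + 9z so f = g + h
Step 3: On |z| = 1: |g| = 16 and |h| <= 1 + 9 = 10
Step 4: Since 16 > 10, |h| < |g| on |z| = 1, so by Rouche f has the same number of zeros as g inside |z| < 1
Step 5: g(z) = 16 is a nonzero constant with no zeros inside |z| < 1. Answer = 0

0


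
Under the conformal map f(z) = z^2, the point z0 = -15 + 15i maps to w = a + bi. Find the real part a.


Step 1: z0 = -15 + 15i
Step 2: z0^2 = (-15)^2 - 15^2 - 450i
Step 3: real part = 225 - 225 = 0

0


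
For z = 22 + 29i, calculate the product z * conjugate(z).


Step 1: conj(z) = 22 - 29i
Step 2: z * conj(z) = 22^2 + 29^2
Step 3: = 484 + 841 = 1325

1325


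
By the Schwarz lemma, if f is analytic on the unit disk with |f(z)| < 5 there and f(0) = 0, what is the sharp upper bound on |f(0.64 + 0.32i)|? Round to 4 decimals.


Step 1: g = f/5 maps D -> D with g(0) = 0, so by the Schwarz lemma |g(z)| <= |z|, i.e. |f(z)| <= 5|z|; this is sharp (f(z) = 5z).
Step 2: |z0|^2 = 0.64^2 + 0.32^2 = 0.512
Step 3: |z0| = sqrt(0.512) = 0.715542
Step 4: Best bound = 5 * |z0| = 5 * 0.715542 = 3.5777

3.5777


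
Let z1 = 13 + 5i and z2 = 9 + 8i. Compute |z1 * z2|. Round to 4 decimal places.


Step 1: |z1| = sqrt(13^2 + 5^2) = sqrt(194)
Step 2: |z2| = sqrt(9^2 + 8^2) = sqrt(145)
Step 3: |z1*z2| = |z1|*|z2| = sqrt(194) * sqrt(145) = sqrt(194 * 145) = sqrt(28130)
Step 4: = 167.72

167.72


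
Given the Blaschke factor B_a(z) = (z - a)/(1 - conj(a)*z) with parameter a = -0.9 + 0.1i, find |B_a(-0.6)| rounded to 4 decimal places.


Step 1: Numerator z0 - a = -0.6 - (-0.9 + 0.1i) = 0.3 - 0.1i
Step 2: Denominator 1 - conj(a)*z0 = 1 - (-0.9 - 0.1i)*(-0.6) = 0.46 - 0.06i
Step 3: |z0 - a|^2 = 0.3^2 + (-0.1)^2 = 0.1; |1 - conj(a)*z0|^2 = 0.46^2 + (-0.06)^2 = 0.2152
Step 4: |B_a(-0.6)| = sqrt(0.1 / 0.2152) = sqrt(0.464684)
Step 5: = 0.6817

0.6817


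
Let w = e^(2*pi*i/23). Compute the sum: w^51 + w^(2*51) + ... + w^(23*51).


Step 1: The sum sum_{j=1}^{n} w^(k*j) equals n if n | k, else 0.
Step 2: Here n = 23, k = 51
Step 3: Does n divide k? 23 | 51 -> False
Step 4: Sum = 0

0


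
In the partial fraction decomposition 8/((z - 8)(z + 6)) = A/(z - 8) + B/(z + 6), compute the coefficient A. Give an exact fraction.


Step 1: Multiply both sides by (z - 8) and set z = 8
Step 2: A = 8 / (8 + 6)
Step 3: A = 8 / 14
Step 4: A = 4/7

4/7


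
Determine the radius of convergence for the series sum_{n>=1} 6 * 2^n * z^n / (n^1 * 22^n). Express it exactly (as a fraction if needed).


Step 1: General term a_n = 6 * 2^n / (n^1 * 22^n)
Step 2: By the root test, |a_n|^(1/n) = 6^(1/n) * 2 / (n^(1/n) * 22) -> 2/22 as n -> infinity (since 6^(1/n) -> 1 and n^(1/n) -> 1)
Step 3: R = 1/lim|a_n|^(1/n) = 22/2 = 11

11


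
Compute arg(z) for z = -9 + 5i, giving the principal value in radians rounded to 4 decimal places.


Step 1: z = -9 + 5i
Step 2: arg(z) = atan2(5, -9)
Step 3: arg(z) = 2.6345

2.6345


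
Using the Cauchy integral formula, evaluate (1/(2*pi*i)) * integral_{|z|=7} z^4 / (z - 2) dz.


Step 1: f(z) = z^4, a = 2 is inside |z| = 7
Step 2: By Cauchy integral formula: (1/(2pi*i)) * integral = f(a)
Step 3: f(2) = 2^4 = 16

16


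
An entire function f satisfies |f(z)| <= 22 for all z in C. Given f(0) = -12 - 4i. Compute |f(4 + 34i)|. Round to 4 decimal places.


Step 1: By Liouville's theorem, a bounded entire function is constant.
Step 2: f(z) = f(0) = -12 - 4i for all z.
Step 3: |f(w)| = |-12 - 4i| = sqrt(144 + 16)
Step 4: = 12.6491

12.6491


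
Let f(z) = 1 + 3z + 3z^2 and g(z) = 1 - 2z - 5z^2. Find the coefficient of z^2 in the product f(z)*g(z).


Step 1: z^2 term in f*g comes from: (1)*(-5z^2) + (3z)*(-2z) + (3z^2)*(1)
Step 2: = -5 - 6 + 3
Step 3: = -8

-8
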